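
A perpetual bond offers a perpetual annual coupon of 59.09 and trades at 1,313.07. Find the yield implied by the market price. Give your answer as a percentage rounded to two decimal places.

P = C/r ⇒ r = C/P = 59.09/1,313.07 = 0.045001

4.50%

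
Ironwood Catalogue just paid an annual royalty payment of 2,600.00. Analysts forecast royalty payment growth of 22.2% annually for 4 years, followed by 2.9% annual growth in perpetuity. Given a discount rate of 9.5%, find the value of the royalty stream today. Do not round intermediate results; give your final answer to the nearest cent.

D_1 = 3177.20000
D_2 = 3882.53840
D_3 = 4744.46192
D_4 = 5797.73247
Terminal value at year 4: TV = D_4×(1+g_2)/(r−g_2) = 5965.86671/0.066 = 90391.91991
P_0 = D_1/(1+r)^1 + D_2/(1+r)^2 + D_3/(1+r)^3 + D_4/(1+r)^4 + TV/(1+r)^4
    = 2901.55251 + 3238.07961 + 3613.63770 + 4032.75367 + 62874.29583 = 76660.31931

76660.32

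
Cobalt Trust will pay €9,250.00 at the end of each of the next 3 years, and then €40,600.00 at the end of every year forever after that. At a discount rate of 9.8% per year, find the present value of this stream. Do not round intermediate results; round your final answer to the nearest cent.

€336047.58

PV of 3-year annuity: €9,250.00 × [1 − (1+0.098)^−3] / 0.098 = 23084.61818
Perpetuity value at year 3: €40,600.00 / 0.098 = 414285.71429
PV of perpetuity: 414285.71429 / (1+0.098)^3 = 312962.95774
Total PV = 23084.61818 + 312962.95774 = 336047.57592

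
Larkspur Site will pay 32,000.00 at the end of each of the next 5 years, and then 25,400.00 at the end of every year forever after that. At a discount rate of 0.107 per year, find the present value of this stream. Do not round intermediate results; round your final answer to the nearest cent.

PV of 5-year annuity: 32,000.00 × [1 − (1+0.107)^−5] / 0.107 = 119166.69106
Perpetuity value at year 5: 25,400.00 / 0.107 = 237383.17757
PV of perpetuity: 237383.17757 / (1+0.107)^5 = 142794.61654
Total PV = 119166.69106 + 142794.61654 = 261961.30760

261961.31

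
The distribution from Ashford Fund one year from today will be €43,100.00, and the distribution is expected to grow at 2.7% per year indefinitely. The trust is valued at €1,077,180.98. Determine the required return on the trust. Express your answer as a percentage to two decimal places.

6.70%

P = D₁/(r − g) ⇒ r = D₁/P + g = €43,100.0000/€1,077,180.98 + 0.027 = 0.040012 + 0.027 = 0.067012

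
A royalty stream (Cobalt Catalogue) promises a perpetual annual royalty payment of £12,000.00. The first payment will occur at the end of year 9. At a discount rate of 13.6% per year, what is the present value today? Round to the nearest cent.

£31813.81

Value at end of year 8: C / r = £12,000.00 / 0.136 = £88,235.2941
Discount to today: PV = £88,235.2941 / (1 + 0.136)^8 = £88,235.2941 / 2.773490 = £31,813.81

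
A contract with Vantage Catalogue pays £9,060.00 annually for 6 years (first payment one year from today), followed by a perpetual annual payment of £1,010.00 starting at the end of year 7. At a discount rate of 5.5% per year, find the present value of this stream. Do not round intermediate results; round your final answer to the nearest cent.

PV of 6-year annuity: £9,060.00 × [1 − (1+0.055)^−6] / 0.055 = 45259.50460
Perpetuity value at year 6: £1,010.00 / 0.055 = 18363.63636
PV of perpetuity: 18363.63636 / (1+0.055)^6 = 13318.15075
Total PV = 45259.50460 + 13318.15075 = 58577.65535

£58577.66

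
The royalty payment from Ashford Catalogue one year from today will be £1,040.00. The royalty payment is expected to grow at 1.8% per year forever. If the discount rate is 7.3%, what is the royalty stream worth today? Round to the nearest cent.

£18909.09

Growing perpetuity: P = D₁ / (r − g) = £1,040.0000 / (0.073 − 0.018) = £18,909.09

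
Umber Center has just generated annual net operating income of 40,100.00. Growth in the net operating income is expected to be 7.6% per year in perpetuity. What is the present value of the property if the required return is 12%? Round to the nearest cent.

D₁ = D₀ × (1 + g) = 40,100.00 × 1.076 = 43,147.6000
Growing perpetuity: P = D₁ / (r − g) = 43,147.6000 / (0.12 − 0.076) = 980,627.27

980627.27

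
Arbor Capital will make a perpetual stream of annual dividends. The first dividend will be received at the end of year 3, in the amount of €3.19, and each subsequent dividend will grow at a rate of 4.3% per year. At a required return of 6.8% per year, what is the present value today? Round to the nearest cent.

€111.87

Value at end of year 2: C₁ / (r − g) = €3.19 / (0.068 − 0.043) = €127.6000
Discount to today: PV = €127.6000 / (1 + 0.068)^2 = €127.6000 / 1.140624 = €111.87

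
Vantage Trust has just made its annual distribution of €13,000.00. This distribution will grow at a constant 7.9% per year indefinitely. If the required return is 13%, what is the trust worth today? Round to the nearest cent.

D₁ = D₀ × (1 + g) = €13,000.00 × 1.079 = €14,027.0000
Growing perpetuity: P = D₁ / (r − g) = €14,027.0000 / (0.13 − 0.079) = €275,039.22

€275039.22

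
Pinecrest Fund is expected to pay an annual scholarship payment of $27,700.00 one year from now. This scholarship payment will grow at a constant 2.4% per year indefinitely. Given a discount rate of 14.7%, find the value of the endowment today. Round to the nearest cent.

$225203.25

Growing perpetuity: P = D₁ / (r − g) = $27,700.0000 / (0.147 − 0.024) = $225,203.25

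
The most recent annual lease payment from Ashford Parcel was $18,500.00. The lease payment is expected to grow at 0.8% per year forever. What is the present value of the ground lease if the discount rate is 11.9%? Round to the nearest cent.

D₁ = D₀ × (1 + g) = $18,500.00 × 1.008 = $18,648.0000
Growing perpetuity: P = D₁ / (r − g) = $18,648.0000 / (0.119 − 0.008) = $168,000.00

$168000.00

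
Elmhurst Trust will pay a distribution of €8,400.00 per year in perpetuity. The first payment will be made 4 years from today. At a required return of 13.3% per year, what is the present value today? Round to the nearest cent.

Value at end of year 3: C / r = €8,400.00 / 0.133 = €63,157.8947
Discount to today: PV = €63,157.8947 / (1 + 0.133)^3 = €63,157.8947 / 1.454420 = €43,424.81

€43424.81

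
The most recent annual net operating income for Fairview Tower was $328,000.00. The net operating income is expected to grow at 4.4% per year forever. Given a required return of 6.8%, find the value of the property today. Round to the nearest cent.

$14268000.00

D₁ = D₀ × (1 + g) = $328,000.00 × 1.044 = $342,432.0000
Growing perpetuity: P = D₁ / (r − g) = $342,432.0000 / (0.068 − 0.044) = $14,268,000.00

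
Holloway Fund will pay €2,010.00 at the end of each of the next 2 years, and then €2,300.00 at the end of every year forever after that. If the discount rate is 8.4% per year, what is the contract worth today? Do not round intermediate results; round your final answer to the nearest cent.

€26866.63

PV of 2-year annuity: €2,010.00 × [1 − (1+0.084)^−2] / 0.084 = 3564.80032
Perpetuity value at year 2: €2,300.00 / 0.084 = 27380.95238
PV of perpetuity: 27380.95238 / (1+0.084)^2 = 23301.82764
Total PV = 3564.80032 + 23301.82764 = 26866.62796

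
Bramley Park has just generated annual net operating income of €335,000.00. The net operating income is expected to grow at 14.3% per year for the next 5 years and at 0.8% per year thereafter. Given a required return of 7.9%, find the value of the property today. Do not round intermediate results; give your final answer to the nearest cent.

D_1 = 382905.00000
D_2 = 437660.41500
D_3 = 500245.85434
D_4 = 571781.01152
D_5 = 653545.69616
Terminal value at year 5: TV = D_5×(1+g_2)/(r−g_2) = 658774.06173/0.071 = 9278507.91173
P_0 = D_1/(1+r)^1 + D_2/(1+r)^2 + D_3/(1+r)^3 + D_4/(1+r)^4 + D_5/(1+r)^5 + TV/(1+r)^5
    = 354870.25023 + 375919.08806 + 398216.42044 + 421836.30080 + 446857.17499 + 6344113.13219 = 8341812.36670

€8341812.37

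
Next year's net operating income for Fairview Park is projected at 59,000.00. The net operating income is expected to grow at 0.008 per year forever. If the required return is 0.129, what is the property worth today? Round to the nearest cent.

487603.31

Growing perpetuity: P = D₁ / (r − g) = 59,000.0000 / (0.129 − 0.008) = 487,603.31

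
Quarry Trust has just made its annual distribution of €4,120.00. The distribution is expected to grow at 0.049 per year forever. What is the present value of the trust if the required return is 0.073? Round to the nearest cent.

€180078.33

D₁ = D₀ × (1 + g) = €4,120.00 × 1.049 = €4,321.8800
Growing perpetuity: P = D₁ / (r − g) = €4,321.8800 / (0.073 − 0.049) = €180,078.33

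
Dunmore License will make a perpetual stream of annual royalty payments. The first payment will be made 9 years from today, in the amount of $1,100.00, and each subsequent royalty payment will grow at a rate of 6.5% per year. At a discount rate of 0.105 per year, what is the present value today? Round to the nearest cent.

Value at end of year 8: C₁ / (r − g) = $1,100.00 / (0.105 − 0.065) = $27,500.0000
Discount to today: PV = $27,500.0000 / (1 + 0.105)^8 = $27,500.0000 / 2.222789 = $12,371.84

$12371.84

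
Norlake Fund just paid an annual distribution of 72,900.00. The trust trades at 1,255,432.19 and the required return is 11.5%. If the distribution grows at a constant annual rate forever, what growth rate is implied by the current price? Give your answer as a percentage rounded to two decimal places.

P = D₀(1+g)/(r−g) ⇒ P(r−g) = D₀(1+g) ⇒ g(P+D₀) = P·r − D₀
g = (P·r − D₀)/(P + D₀) = (1,255,432.19×0.115 − 72,900.00) / (1,255,432.19 + 72,900.00) = 0.053808

5.38%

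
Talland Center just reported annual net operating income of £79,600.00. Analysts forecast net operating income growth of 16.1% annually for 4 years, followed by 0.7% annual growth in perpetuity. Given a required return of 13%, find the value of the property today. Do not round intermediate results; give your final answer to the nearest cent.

D_1 = 92415.60000
D_2 = 107294.51160
D_3 = 124568.92797
D_4 = 144624.52537
Terminal value at year 4: TV = D_4×(1+g_2)/(r−g_2) = 145636.89705/0.123 = 1184039.81340
P_0 = D_1/(1+r)^1 + D_2/(1+r)^2 + D_3/(1+r)^3 + D_4/(1+r)^4 + TV/(1+r)^4
    = 81783.71681 + 84027.34090 + 86332.51574 + 88700.92989 + 726193.79188 = 1067038.29523

£1067038.30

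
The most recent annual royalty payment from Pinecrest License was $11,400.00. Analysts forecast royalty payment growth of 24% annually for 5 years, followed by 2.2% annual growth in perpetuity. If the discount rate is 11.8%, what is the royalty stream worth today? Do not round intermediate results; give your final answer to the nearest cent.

$282303.86

D_1 = 14136.00000
D_2 = 17528.64000
D_3 = 21735.51360
D_4 = 26952.03686
D_5 = 33420.52571
Terminal value at year 5: TV = D_5×(1+g_2)/(r−g_2) = 34155.77728/0.096 = 355789.34664
P_0 = D_1/(1+r)^1 + D_2/(1+r)^2 + D_3/(1+r)^3 + D_4/(1+r)^4 + D_5/(1+r)^5 + TV/(1+r)^5
    = 12644.00716 + 14023.76464 + 15554.08601 + 17251.40130 + 19133.93346 + 203696.66666 = 282303.85923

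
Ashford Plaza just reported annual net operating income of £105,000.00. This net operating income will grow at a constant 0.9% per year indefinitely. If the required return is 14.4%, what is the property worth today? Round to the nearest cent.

£784777.78

D₁ = D₀ × (1 + g) = £105,000.00 × 1.009 = £105,945.0000
Growing perpetuity: P = D₁ / (r − g) = £105,945.0000 / (0.144 − 0.009) = £784,777.78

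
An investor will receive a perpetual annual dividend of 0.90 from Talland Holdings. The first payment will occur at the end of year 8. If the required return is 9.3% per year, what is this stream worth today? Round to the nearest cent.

Value at end of year 7: C / r = 0.90 / 0.093 = 9.6774
Discount to today: PV = 9.6774 / (1 + 0.093)^7 = 9.6774 / 1.863550 = 5.19

5.19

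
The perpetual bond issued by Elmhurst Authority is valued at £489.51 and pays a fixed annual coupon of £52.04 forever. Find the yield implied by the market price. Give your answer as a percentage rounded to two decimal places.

P = C/r ⇒ r = C/P = £52.04/£489.51 = 0.106310

10.63%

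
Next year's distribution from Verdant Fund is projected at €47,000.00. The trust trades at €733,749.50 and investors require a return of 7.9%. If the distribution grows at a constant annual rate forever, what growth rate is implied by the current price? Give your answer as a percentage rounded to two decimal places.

P = D₁/(r−g) ⇒ g = r − D₁/P = 0.079 − €47,000.00/€733,749.50 = 0.014945

1.49%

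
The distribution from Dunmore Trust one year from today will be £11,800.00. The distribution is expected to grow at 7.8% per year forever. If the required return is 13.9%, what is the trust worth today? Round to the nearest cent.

£193442.62

Growing perpetuity: P = D₁ / (r − g) = £11,800.0000 / (0.139 − 0.078) = £193,442.62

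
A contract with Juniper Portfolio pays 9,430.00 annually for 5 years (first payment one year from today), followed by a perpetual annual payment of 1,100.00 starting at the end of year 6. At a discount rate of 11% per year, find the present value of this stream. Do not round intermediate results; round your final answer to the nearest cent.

40786.82

PV of 5-year annuity: 9,430.00 × [1 − (1+0.11)^−5] / 0.11 = 34852.30888
Perpetuity value at year 5: 1,100.00 / 0.11 = 10000.00000
PV of perpetuity: 10000.00000 / (1+0.11)^5 = 5934.51328
Total PV = 34852.30888 + 5934.51328 = 40786.82216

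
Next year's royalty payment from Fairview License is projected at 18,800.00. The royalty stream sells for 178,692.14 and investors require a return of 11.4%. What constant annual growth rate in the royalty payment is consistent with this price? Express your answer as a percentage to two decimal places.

0.88%

P = D₁/(r−g) ⇒ g = r − D₁/P = 0.114 − 18,800.00/178,692.14 = 0.008791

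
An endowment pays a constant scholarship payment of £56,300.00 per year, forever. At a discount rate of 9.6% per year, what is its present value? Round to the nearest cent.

£586458.33

Level perpetuity: PV = C / r = £56,300.00 / 0.096 = £586,458.33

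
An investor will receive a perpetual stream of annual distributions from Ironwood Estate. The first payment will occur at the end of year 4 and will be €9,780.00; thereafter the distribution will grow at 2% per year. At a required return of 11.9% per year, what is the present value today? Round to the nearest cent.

€70503.94

Value at end of year 3: C₁ / (r − g) = €9,780.00 / (0.119 − 0.02) = €98,787.8788
Discount to today: PV = €98,787.8788 / (1 + 0.119)^3 = €98,787.8788 / 1.401168 = €70,503.94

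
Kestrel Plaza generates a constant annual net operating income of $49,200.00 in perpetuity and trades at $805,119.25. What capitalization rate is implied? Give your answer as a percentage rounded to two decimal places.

6.11%

P = C/r ⇒ r = C/P = $49,200.00/$805,119.25 = 0.061109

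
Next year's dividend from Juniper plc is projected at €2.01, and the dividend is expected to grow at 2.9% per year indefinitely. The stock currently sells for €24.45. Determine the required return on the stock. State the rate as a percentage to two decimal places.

11.12%

P = D₁/(r − g) ⇒ r = D₁/P + g = €2.0100/€24.45 + 0.029 = 0.082209 + 0.029 = 0.111209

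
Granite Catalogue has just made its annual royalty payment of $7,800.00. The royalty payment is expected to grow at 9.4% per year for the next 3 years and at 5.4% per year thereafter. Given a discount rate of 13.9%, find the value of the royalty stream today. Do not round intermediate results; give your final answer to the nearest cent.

D_1 = 8533.20000
D_2 = 9335.32080
D_3 = 10212.84096
Terminal value at year 3: TV = D_3×(1+g_2)/(r−g_2) = 10764.33437/0.085 = 126639.22784
P_0 = D_1/(1+r)^1 + D_2/(1+r)^2 + D_3/(1+r)^3 + TV/(1+r)^3
    = 7491.83494 + 7195.84498 + 6911.54908 + 85703.20861 = 107302.43761

$107302.44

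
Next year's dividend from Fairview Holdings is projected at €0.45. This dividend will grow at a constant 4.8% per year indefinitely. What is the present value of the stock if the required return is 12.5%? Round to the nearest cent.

€5.84

Growing perpetuity: P = D₁ / (r − g) = €0.4500 / (0.125 − 0.048) = €5.84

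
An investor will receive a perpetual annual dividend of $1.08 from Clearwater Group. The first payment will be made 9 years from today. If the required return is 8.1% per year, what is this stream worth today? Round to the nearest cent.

Value at end of year 8: C / r = $1.08 / 0.081 = $13.3333
Discount to today: PV = $13.3333 / (1 + 0.081)^8 = $13.3333 / 1.864685 = $7.15

$7.15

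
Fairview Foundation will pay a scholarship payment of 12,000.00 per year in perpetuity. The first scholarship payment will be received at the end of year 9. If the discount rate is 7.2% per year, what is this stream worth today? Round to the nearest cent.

95563.15

Value at end of year 8: C / r = 12,000.00 / 0.072 = 166,666.6667
Discount to today: PV = 166,666.6667 / (1 + 0.072)^8 = 166,666.6667 / 1.744047 = 95,563.15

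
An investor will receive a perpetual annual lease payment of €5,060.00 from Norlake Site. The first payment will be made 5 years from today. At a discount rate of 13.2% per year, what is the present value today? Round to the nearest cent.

€23344.84

Value at end of year 4: C / r = €5,060.00 / 0.132 = €38,333.3333
Discount to today: PV = €38,333.3333 / (1 + 0.132)^4 = €38,333.3333 / 1.642047 = €23,344.84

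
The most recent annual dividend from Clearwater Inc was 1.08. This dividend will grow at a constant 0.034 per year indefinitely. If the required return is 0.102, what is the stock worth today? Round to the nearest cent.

16.42

D₁ = D₀ × (1 + g) = 1.08 × 1.034 = 1.1167
Growing perpetuity: P = D₁ / (r − g) = 1.1167 / (0.102 − 0.034) = 16.42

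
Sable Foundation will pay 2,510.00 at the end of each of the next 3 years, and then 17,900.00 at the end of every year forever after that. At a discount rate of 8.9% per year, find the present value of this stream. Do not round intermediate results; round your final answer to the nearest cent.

162097.44

PV of 3-year annuity: 2,510.00 × [1 − (1+0.089)^−3] / 0.089 = 6364.89012
Perpetuity value at year 3: 17,900.00 / 0.089 = 201123.59551
PV of perpetuity: 201123.59551 / (1+0.089)^3 = 155732.54648
Total PV = 6364.89012 + 155732.54648 = 162097.43659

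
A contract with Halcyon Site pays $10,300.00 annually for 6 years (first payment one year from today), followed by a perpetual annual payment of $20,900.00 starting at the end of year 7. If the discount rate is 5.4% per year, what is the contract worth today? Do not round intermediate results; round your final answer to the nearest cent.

$333916.15

PV of 6-year annuity: $10,300.00 × [1 − (1+0.054)^−6] / 0.054 = 51617.46347
Perpetuity value at year 6: $20,900.00 / 0.054 = 387037.03704
PV of perpetuity: 387037.03704 / (1+0.054)^6 = 282298.68884
Total PV = 51617.46347 + 282298.68884 = 333916.15230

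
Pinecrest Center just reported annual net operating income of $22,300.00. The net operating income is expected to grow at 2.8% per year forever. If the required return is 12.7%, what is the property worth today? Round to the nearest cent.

D₁ = D₀ × (1 + g) = $22,300.00 × 1.028 = $22,924.4000
Growing perpetuity: P = D₁ / (r − g) = $22,924.4000 / (0.127 − 0.028) = $231,559.60

$231559.60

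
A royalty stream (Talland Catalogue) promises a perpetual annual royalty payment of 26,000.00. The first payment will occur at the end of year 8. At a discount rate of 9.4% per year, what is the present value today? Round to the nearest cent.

Value at end of year 7: C / r = 26,000.00 / 0.094 = 276,595.7447
Discount to today: PV = 276,595.7447 / (1 + 0.094)^7 = 276,595.7447 / 1.875518 = 147,476.98

147476.98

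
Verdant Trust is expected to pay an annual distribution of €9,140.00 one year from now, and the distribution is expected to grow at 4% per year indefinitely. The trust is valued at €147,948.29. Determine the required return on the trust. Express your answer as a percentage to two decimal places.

P = D₁/(r − g) ⇒ r = D₁/P + g = €9,140.0000/€147,948.29 + 0.04 = 0.061778 + 0.04 = 0.101778

10.18%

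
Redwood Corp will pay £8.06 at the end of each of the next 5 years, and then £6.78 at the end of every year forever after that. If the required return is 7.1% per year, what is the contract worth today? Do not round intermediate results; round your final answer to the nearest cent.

PV of 5-year annuity: £8.06 × [1 − (1+0.071)^−5] / 0.071 = 32.95929
Perpetuity value at year 5: £6.78 / 0.071 = 95.49296
PV of perpetuity: 95.49296 / (1+0.071)^5 = 67.76789
Total PV = 32.95929 + 67.76789 = 100.72719

£100.73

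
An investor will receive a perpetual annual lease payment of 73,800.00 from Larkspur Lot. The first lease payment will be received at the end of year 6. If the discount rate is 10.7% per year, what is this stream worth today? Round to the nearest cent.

414891.44

Value at end of year 5: C / r = 73,800.00 / 0.107 = 689,719.6262
Discount to today: PV = 689,719.6262 / (1 + 0.107)^5 = 689,719.6262 / 1.662410 = 414,891.44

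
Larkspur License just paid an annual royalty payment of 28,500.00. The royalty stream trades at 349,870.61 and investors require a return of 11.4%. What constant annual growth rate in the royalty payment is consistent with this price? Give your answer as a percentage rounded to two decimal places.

P = D₀(1+g)/(r−g) ⇒ P(r−g) = D₀(1+g) ⇒ g(P+D₀) = P·r − D₀
g = (P·r − D₀)/(P + D₀) = (349,870.61×0.114 − 28,500.00) / (349,870.61 + 28,500.00) = 0.030090

3.01%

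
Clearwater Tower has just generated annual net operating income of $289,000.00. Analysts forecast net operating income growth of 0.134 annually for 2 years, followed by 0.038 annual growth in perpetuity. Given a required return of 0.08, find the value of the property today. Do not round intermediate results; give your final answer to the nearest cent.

D_1 = 327726.00000
D_2 = 371641.28400
Terminal value at year 2: TV = D_2×(1+g_2)/(r−g_2) = 385763.65279/0.042 = 9184848.87600
P_0 = D_1/(1+r)^1 + D_2/(1+r)^2 + TV/(1+r)^2
    = 303450.00000 + 318622.50000 + 7874527.50000 = 8496600.00000

$8496600.00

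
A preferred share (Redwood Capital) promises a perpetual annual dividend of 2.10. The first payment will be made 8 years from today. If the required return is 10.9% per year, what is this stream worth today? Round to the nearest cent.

9.34

Value at end of year 7: C / r = 2.10 / 0.109 = 19.2661
Discount to today: PV = 19.2661 / (1 + 0.109)^7 = 19.2661 / 2.063103 = 9.34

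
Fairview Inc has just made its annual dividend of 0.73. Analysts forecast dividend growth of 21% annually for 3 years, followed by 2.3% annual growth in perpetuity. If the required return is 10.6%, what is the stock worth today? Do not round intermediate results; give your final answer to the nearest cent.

D_1 = 0.88330
D_2 = 1.06879
D_3 = 1.29324
Terminal value at year 3: TV = D_3×(1+g_2)/(r−g_2) = 1.32298/0.083 = 15.93957
P_0 = D_1/(1+r)^1 + D_2/(1+r)^2 + D_3/(1+r)^3 + TV/(1+r)^3
    = 0.79864 + 0.87374 + 0.95590 + 11.78179 = 14.41007

14.41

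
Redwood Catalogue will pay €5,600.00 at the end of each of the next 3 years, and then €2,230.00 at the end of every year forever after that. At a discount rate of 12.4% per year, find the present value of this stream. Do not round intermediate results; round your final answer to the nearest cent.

€26022.73

PV of 3-year annuity: €5,600.00 × [1 − (1+0.124)^−3] / 0.124 = 13358.34020
Perpetuity value at year 3: €2,230.00 / 0.124 = 17983.87097
PV of perpetuity: 17983.87097 / (1+0.124)^3 = 12664.38907
Total PV = 13358.34020 + 12664.38907 = 26022.72927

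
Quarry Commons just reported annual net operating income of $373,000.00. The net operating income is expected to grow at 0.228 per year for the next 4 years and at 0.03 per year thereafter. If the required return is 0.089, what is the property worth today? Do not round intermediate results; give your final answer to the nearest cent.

$12561573.81

D_1 = 458044.00000
D_2 = 562478.03200
D_3 = 690723.02330
D_4 = 848207.87261
Terminal value at year 4: TV = D_4×(1+g_2)/(r−g_2) = 873654.10879/0.059 = 14807696.75908
P_0 = D_1/(1+r)^1 + D_2/(1+r)^2 + D_3/(1+r)^3 + D_4/(1+r)^4 + TV/(1+r)^4
    = 420609.73370 + 474296.37556 + 534835.58236 + 603102.01573 + 10528730.10520 = 12561573.81255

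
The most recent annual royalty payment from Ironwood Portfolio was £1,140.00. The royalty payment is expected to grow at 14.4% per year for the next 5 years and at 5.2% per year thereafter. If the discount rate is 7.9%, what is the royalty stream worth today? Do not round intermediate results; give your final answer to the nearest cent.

D_1 = 1304.16000
D_2 = 1491.95904
D_3 = 1706.80114
D_4 = 1952.58051
D_5 = 2233.75210
Terminal value at year 5: TV = D_5×(1+g_2)/(r−g_2) = 2349.90721/0.027 = 87033.60030
P_0 = D_1/(1+r)^1 + D_2/(1+r)^2 + D_3/(1+r)^3 + D_4/(1+r)^4 + D_5/(1+r)^5 + TV/(1+r)^5
    = 1208.67470 + 1281.48643 + 1358.68441 + 1440.53286 + 1527.31195 + 59508.59900 = 66325.28935

£66325.29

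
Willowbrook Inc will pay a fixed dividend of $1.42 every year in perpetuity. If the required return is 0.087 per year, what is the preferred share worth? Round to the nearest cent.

$16.32

Level perpetuity: PV = C / r = $1.42 / 0.087 = $16.32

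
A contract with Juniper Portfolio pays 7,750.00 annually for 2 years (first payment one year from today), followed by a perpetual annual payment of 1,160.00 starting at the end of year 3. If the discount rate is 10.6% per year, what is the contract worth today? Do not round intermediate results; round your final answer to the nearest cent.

PV of 2-year annuity: 7,750.00 × [1 − (1+0.106)^−2] / 0.106 = 13342.88723
Perpetuity value at year 2: 1,160.00 / 0.106 = 10943.39623
PV of perpetuity: 10943.39623 / (1+0.106)^2 = 8946.26730
Total PV = 13342.88723 + 8946.26730 = 22289.15453

22289.15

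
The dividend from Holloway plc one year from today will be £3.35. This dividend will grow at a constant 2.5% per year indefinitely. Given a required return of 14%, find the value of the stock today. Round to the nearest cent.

Growing perpetuity: P = D₁ / (r − g) = £3.3500 / (0.14 − 0.025) = £29.13

£29.13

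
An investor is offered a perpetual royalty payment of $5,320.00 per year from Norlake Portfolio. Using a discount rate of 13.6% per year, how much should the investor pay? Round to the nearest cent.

$39117.65

Level perpetuity: PV = C / r = $5,320.00 / 0.136 = $39,117.65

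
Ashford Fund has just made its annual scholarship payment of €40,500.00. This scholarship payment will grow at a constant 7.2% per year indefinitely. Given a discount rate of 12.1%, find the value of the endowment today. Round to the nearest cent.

D₁ = D₀ × (1 + g) = €40,500.00 × 1.072 = €43,416.0000
Growing perpetuity: P = D₁ / (r − g) = €43,416.0000 / (0.121 − 0.072) = €886,040.82

€886040.82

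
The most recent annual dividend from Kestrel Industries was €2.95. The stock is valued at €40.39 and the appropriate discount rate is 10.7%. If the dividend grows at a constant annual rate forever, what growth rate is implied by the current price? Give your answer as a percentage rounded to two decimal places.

P = D₀(1+g)/(r−g) ⇒ P(r−g) = D₀(1+g) ⇒ g(P+D₀) = P·r − D₀
g = (P·r − D₀)/(P + D₀) = (€40.39×0.107 − €2.95) / (€40.39 + €2.95) = 0.031650

3.17%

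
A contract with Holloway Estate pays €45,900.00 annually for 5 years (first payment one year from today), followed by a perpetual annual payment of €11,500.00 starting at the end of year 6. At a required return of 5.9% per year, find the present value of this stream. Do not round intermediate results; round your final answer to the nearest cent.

PV of 5-year annuity: €45,900.00 × [1 − (1+0.059)^−5] / 0.059 = 193874.61898
Perpetuity value at year 5: €11,500.00 / 0.059 = 194915.25424
PV of perpetuity: 194915.25424 / (1+0.059)^5 = 146341.00329
Total PV = 193874.61898 + 146341.00329 = 340215.62227

€340215.62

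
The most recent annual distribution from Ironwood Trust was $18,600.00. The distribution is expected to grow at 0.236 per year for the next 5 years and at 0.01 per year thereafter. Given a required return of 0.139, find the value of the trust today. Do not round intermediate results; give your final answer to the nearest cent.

$338774.90

D_1 = 22989.60000
D_2 = 28415.14560
D_3 = 35121.11996
D_4 = 43409.70427
D_5 = 53654.39448
Terminal value at year 5: TV = D_5×(1+g_2)/(r−g_2) = 54190.93843/0.129 = 420084.79400
P_0 = D_1/(1+r)^1 + D_2/(1+r)^2 + D_3/(1+r)^3 + D_4/(1+r)^4 + D_5/(1+r)^5 + TV/(1+r)^5
    = 20184.02107 + 21902.94122 + 23768.24876 + 25792.41042 + 27988.95459 + 219138.32667 = 338774.90274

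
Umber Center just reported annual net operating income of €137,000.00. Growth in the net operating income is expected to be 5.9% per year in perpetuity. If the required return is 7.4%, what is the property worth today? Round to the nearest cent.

€9672200.00

D₁ = D₀ × (1 + g) = €137,000.00 × 1.059 = €145,083.0000
Growing perpetuity: P = D₁ / (r − g) = €145,083.0000 / (0.074 − 0.059) = €9,672,200.00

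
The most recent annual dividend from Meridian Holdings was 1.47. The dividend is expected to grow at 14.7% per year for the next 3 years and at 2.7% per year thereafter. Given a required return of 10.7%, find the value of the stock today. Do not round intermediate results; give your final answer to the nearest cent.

D_1 = 1.68609
D_2 = 1.93395
D_3 = 2.21824
Terminal value at year 3: TV = D_3×(1+g_2)/(r−g_2) = 2.27813/0.08 = 28.47659
P_0 = D_1/(1+r)^1 + D_2/(1+r)^2 + D_3/(1+r)^3 + TV/(1+r)^3
    = 1.52312 + 1.57815 + 1.63518 + 20.99158 = 25.72803

25.73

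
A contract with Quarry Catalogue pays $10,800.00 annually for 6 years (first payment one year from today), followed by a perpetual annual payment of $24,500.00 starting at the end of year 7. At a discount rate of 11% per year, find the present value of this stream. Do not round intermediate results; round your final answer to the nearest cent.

$164768.90

PV of 6-year annuity: $10,800.00 × [1 − (1+0.11)^−6] / 0.11 = 45689.80882
Perpetuity value at year 6: $24,500.00 / 0.11 = 222727.27273
PV of perpetuity: 222727.27273 / (1+0.11)^6 = 119079.09531
Total PV = 45689.80882 + 119079.09531 = 164768.90413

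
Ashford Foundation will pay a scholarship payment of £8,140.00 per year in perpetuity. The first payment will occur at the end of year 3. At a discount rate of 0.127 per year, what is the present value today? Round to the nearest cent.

Value at end of year 2: C / r = £8,140.00 / 0.127 = £64,094.4882
Discount to today: PV = £64,094.4882 / (1 + 0.127)^2 = £64,094.4882 / 1.270129 = £50,462.98

£50462.98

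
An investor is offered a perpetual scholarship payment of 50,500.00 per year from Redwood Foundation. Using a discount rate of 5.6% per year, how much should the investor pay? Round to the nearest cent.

Level perpetuity: PV = C / r = 50,500.00 / 0.056 = 901,785.71

901785.71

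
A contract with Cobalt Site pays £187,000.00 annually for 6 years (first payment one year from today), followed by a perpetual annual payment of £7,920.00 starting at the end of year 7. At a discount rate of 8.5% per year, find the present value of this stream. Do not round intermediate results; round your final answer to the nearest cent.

£908632.86

PV of 6-year annuity: £187,000.00 × [1 − (1+0.085)^−6] / 0.085 = 851520.80071
Perpetuity value at year 6: £7,920.00 / 0.085 = 93176.47059
PV of perpetuity: 93176.47059 / (1+0.085)^6 = 57112.06021
Total PV = 851520.80071 + 57112.06021 = 908632.86091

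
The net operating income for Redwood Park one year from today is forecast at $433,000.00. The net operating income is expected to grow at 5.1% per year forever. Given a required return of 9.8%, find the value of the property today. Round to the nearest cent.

Growing perpetuity: P = D₁ / (r − g) = $433,000.0000 / (0.098 − 0.051) = $9,212,765.96

$9212765.96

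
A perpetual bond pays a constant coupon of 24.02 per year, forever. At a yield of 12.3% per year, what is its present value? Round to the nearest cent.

Level perpetuity: PV = C / r = 24.02 / 0.123 = 195.28

195.28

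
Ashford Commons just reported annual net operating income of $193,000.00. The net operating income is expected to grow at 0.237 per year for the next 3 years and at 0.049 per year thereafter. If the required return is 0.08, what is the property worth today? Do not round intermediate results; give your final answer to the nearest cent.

D_1 = 238741.00000
D_2 = 295322.61700
D_3 = 365314.07723
Terminal value at year 3: TV = D_3×(1+g_2)/(r−g_2) = 383214.46701/0.031 = 12361757.00043
P_0 = D_1/(1+r)^1 + D_2/(1+r)^2 + D_3/(1+r)^3 + TV/(1+r)^3
    = 221056.48148 + 253191.54407 + 289998.09260 + 9813161.26260 = 10577407.38075

$10577407.38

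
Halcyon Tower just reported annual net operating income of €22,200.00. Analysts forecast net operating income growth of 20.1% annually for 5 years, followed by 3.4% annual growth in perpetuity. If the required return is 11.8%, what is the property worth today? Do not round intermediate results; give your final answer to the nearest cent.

€529240.42

D_1 = 26662.20000
D_2 = 32021.30220
D_3 = 38457.58394
D_4 = 46187.55831
D_5 = 55471.25754
Terminal value at year 5: TV = D_5×(1+g_2)/(r−g_2) = 57357.28029/0.084 = 682824.76538
P_0 = D_1/(1+r)^1 + D_2/(1+r)^2 + D_3/(1+r)^3 + D_4/(1+r)^4 + D_5/(1+r)^5 + TV/(1+r)^5
    = 23848.12165 + 25618.59937 + 27520.51686 + 29563.63215 + 31758.42774 + 390931.12240 = 529240.42016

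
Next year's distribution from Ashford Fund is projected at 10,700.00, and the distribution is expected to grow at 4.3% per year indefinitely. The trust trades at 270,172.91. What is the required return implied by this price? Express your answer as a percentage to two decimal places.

8.26%

P = D₁/(r − g) ⇒ r = D₁/P + g = 10,700.0000/270,172.91 + 0.043 = 0.039604 + 0.043 = 0.082604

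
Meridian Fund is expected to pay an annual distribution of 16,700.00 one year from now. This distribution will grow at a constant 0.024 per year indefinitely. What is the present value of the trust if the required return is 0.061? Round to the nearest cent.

Growing perpetuity: P = D₁ / (r − g) = 16,700.0000 / (0.061 − 0.024) = 451,351.35

451351.35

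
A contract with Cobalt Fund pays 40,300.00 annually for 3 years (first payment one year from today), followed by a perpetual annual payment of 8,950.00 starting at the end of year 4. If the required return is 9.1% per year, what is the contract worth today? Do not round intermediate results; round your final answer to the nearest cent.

PV of 3-year annuity: 40,300.00 × [1 − (1+0.091)^−3] / 0.091 = 101829.64229
Perpetuity value at year 3: 8,950.00 / 0.091 = 98351.64835
PV of perpetuity: 98351.64835 / (1+0.091)^3 = 75736.87668
Total PV = 101829.64229 + 75736.87668 = 177566.51896

177566.52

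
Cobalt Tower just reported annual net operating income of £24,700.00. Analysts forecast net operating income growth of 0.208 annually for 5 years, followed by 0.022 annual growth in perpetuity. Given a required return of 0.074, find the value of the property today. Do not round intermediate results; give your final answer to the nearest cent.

£1052064.56

D_1 = 29837.60000
D_2 = 36043.82080
D_3 = 43540.93553
D_4 = 52597.45012
D_5 = 63537.71974
Terminal value at year 5: TV = D_5×(1+g_2)/(r−g_2) = 64935.54957/0.052 = 1248760.56874
P_0 = D_1/(1+r)^1 + D_2/(1+r)^2 + D_3/(1+r)^3 + D_4/(1+r)^4 + D_5/(1+r)^5 + TV/(1+r)^5
    = 27781.75047 + 31248.00239 + 35146.72894 + 39531.88879 + 44464.17287 + 873892.01286 = 1052064.55631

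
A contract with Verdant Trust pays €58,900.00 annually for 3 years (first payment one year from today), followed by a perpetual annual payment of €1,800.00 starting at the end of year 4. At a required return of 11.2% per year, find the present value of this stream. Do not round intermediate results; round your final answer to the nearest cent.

€155123.59

PV of 3-year annuity: €58,900.00 × [1 − (1+0.112)^−3] / 0.112 = 143435.59623
Perpetuity value at year 3: €1,800.00 / 0.112 = 16071.42857
PV of perpetuity: 16071.42857 / (1+0.112)^3 = 11687.99779
Total PV = 143435.59623 + 11687.99779 = 155123.59401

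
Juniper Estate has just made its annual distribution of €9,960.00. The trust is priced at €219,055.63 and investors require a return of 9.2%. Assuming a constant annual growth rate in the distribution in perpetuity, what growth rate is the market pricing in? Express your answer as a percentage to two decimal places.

P = D₀(1+g)/(r−g) ⇒ P(r−g) = D₀(1+g) ⇒ g(P+D₀) = P·r − D₀
g = (P·r − D₀)/(P + D₀) = (€219,055.63×0.092 − €9,960.00) / (€219,055.63 + €9,960.00) = 0.044508

4.45%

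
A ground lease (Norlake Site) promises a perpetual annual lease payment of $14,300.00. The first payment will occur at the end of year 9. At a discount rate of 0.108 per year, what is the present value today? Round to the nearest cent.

Value at end of year 8: C / r = $14,300.00 / 0.108 = $132,407.4074
Discount to today: PV = $132,407.4074 / (1 + 0.108)^8 = $132,407.4074 / 2.271528 = $58,290.02

$58290.02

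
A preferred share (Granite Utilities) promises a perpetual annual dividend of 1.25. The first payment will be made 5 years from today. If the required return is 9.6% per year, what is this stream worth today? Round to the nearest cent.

Value at end of year 4: C / r = 1.25 / 0.096 = 13.0208
Discount to today: PV = 13.0208 / (1 + 0.096)^4 = 13.0208 / 1.442920 = 9.02

9.02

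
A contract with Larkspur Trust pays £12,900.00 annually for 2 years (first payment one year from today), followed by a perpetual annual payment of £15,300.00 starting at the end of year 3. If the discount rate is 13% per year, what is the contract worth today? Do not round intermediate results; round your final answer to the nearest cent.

£113688.86

PV of 2-year annuity: £12,900.00 × [1 − (1+0.13)^−2] / 0.13 = 21518.52142
Perpetuity value at year 2: £15,300.00 / 0.13 = 117692.30769
PV of perpetuity: 117692.30769 / (1+0.13)^2 = 92170.34043
Total PV = 21518.52142 + 92170.34043 = 113688.86185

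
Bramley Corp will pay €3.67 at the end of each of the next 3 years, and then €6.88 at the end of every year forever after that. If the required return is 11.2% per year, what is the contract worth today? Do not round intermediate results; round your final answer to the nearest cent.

PV of 3-year annuity: €3.67 × [1 − (1+0.112)^−3] / 0.112 = 8.93733
Perpetuity value at year 3: €6.88 / 0.112 = 61.42857
PV of perpetuity: 61.42857 / (1+0.112)^3 = 44.67412
Total PV = 8.93733 + 44.67412 = 53.61145

€53.61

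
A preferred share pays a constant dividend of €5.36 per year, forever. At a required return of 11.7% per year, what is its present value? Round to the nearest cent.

Level perpetuity: PV = C / r = €5.36 / 0.117 = €45.81

€45.81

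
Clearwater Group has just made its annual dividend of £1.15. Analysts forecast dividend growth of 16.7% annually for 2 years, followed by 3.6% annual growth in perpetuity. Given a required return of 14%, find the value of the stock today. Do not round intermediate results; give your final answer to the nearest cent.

£14.39

D_1 = 1.34205
D_2 = 1.56617
Terminal value at year 2: TV = D_2×(1+g_2)/(r−g_2) = 1.62255/0.104 = 15.60149
P_0 = D_1/(1+r)^1 + D_2/(1+r)^2 + TV/(1+r)^2
    = 1.17724 + 1.20512 + 12.00484 = 14.38719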